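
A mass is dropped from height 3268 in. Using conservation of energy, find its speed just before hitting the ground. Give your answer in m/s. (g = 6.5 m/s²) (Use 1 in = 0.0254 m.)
Convert to SI: h = 83.0072 m
mgh = ½mv² ⇒ v = √(2gh) = √(2·6.5·83.0072) = 32.85 m/s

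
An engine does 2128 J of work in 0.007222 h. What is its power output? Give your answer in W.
Convert to SI: W = 2128.0 J, t = 25.9992 s
P = W/t = 2128.0/25.9992 = 81.85 W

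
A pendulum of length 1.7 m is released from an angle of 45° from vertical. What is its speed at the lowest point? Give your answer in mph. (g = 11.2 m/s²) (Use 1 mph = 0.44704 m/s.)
h = L(1 − cosθ) = 1.7(1 − cos45°) = 0.497918 m
v = √(2gh) = √(2·11.2·0.497918) = 3.33967 m/s = 7.471 mph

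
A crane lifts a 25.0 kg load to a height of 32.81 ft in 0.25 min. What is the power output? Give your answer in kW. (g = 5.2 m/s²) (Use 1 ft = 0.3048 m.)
Convert to SI: m = 25.0 kg, h = 10.0005 m, t = 15.0 s
P = mgh/t = (25.0)(5.2)(10.0005)/15.0 = 86.6709 W = 0.08667 kW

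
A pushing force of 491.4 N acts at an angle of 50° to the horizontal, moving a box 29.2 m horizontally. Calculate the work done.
W = F·d·cosθ = (491.4)(29.2)cos(50°) = 9223 J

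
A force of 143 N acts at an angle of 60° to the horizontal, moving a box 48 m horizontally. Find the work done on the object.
W = F·d·cosθ = (143)(48)cos(60°) = 3432 J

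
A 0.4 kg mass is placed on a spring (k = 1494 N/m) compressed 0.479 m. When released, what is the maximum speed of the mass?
½kx² = ½mv² ⇒ v = x√(k/m) = (0.479)√(1494/0.4) = 29.27 m/s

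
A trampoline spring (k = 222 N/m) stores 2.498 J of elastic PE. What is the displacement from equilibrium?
x = √(2·PE/k) = √(2·2.498/222) = 0.15 m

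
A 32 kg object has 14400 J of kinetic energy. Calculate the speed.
v = √(2·KE/m) = √(2·14400/32) = 30.0 m/s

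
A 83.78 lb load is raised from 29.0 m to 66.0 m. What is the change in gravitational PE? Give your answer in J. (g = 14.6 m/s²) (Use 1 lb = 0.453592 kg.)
Convert to SI: m = 38.0019 kg, Δh = 37.0 m
ΔPE = mgΔh = (38.0019)(14.6)(37.0) = 20530 J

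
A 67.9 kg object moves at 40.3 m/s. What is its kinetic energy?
KE = ½mv² = ½(67.9)(40.3)² = 55140 J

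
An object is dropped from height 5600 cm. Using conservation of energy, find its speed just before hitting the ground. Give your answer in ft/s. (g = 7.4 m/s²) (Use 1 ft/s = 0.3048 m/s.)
Convert to SI: h = 56.0 m
mgh = ½mv² ⇒ v = √(2gh) = √(2·7.4·56.0) = 28.7889 m/s = 94.45 ft/s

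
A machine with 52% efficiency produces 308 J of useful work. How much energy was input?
W_in = W_out/η = 308/0.52 = 592.3 J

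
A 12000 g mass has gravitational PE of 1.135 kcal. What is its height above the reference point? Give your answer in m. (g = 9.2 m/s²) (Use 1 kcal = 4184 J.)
Convert to SI: m = 12.0 kg, PE = 4748.84 J
h = PE/(mg) = 4748.84/(12.0·9.2) = 43.01 m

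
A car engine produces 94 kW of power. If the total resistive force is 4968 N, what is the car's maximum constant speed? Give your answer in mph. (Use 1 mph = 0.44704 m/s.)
P = Fv ⇒ v = P/F = 94000 W/4968.0 N = 18.9211 m/s = 42.33 mph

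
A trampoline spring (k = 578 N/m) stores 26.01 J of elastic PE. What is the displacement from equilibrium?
x = √(2·PE/k) = √(2·26.01/578) = 0.3 m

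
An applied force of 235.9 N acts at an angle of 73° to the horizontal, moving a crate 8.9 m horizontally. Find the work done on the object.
W = F·d·cosθ = (235.9)(8.9)cos(73°) = 613.8 J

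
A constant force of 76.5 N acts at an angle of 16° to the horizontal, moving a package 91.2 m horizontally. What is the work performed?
W = F·d·cosθ = (76.5)(91.2)cos(16°) = 6707 J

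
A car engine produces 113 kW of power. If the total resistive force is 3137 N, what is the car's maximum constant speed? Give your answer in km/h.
P = Fv ⇒ v = P/F = 113000 W/3137.0 N = 36.0217 m/s = 129.7 km/h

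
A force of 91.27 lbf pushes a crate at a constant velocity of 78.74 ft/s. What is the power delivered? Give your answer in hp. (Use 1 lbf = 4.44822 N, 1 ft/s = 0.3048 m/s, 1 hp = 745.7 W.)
Convert to SI: F = 405.989 N, v = 24.0 m/s
P = Fv = (405.989)(24.0) = 9743.72 W = 13.07 hp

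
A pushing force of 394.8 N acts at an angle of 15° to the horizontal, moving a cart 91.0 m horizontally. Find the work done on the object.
W = F·d·cosθ = (394.8)(91.0)cos(15°) = 34700 J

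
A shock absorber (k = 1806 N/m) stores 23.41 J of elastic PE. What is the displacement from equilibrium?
x = √(2·PE/k) = √(2·23.41/1806) = 0.161 m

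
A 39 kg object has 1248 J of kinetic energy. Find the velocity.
v = √(2·KE/m) = √(2·1248/39) = 8.0 m/s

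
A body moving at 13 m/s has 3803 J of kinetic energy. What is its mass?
m = 2·KE/v² = 2·3803/(13)² = 45.01 kg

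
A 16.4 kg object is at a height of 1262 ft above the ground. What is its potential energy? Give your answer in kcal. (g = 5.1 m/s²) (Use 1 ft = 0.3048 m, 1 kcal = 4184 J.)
Convert to SI: m = 16.4 kg, h = 384.658 m
PE = mgh = (16.4)(5.1)(384.658) = 32172.8 J = 7.689 kcal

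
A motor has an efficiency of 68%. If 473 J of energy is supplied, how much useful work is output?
W_out = η·W_in = 0.68·473 = 321.64 J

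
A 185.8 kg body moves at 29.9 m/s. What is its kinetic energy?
KE = ½mv² = ½(185.8)(29.9)² = 83050 J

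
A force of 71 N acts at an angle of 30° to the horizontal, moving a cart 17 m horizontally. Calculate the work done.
W = F·d·cosθ = (71)(17)cos(30°) = 1045 J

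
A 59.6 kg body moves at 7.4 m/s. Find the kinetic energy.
KE = ½mv² = ½(59.6)(7.4)² = 1632 J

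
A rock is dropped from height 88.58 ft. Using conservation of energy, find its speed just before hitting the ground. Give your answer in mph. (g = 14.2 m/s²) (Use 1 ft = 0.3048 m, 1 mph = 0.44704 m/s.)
Convert to SI: h = 26.9992 m
mgh = ½mv² ⇒ v = √(2gh) = √(2·14.2·26.9992) = 27.6907 m/s = 61.94 mph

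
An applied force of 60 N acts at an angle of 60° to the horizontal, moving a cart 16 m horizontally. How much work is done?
W = F·d·cosθ = (60)(16)cos(60°) = 480.0 J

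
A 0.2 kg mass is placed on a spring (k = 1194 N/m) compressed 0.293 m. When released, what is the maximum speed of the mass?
½kx² = ½mv² ⇒ v = x√(k/m) = (0.293)√(1194/0.2) = 22.64 m/s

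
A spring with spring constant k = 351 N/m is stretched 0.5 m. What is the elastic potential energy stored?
PE = ½kx² = ½(351)(0.5)² = 43.88 J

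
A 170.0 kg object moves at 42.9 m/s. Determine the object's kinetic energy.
KE = ½mv² = ½(170.0)(42.9)² = 156400 J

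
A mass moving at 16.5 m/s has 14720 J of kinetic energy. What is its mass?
m = 2·KE/v² = 2·14720/(16.5)² = 108.1 kg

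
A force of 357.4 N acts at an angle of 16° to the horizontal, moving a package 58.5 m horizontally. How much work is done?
W = F·d·cosθ = (357.4)(58.5)cos(16°) = 20100 J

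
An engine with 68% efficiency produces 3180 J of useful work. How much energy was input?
W_in = W_out/η = 3180/0.68 = 4676 J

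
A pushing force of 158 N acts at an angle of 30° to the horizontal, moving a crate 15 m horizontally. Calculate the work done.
W = F·d·cosθ = (158)(15)cos(30°) = 2052 J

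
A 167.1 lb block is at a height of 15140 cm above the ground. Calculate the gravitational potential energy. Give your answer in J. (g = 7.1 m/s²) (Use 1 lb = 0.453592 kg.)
Convert to SI: m = 75.7952 kg, h = 151.4 m
PE = mgh = (75.7952)(7.1)(151.4) = 81480 J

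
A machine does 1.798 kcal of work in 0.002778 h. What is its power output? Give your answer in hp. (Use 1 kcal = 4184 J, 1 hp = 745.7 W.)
Convert to SI: W = 7522.83 J, t = 10.0008 s
P = W/t = 7522.83/10.0008 = 752.223 W = 1.009 hp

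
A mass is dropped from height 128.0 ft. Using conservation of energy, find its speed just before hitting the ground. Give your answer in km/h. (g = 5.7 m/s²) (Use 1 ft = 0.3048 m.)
Convert to SI: h = 39.0144 m
mgh = ½mv² ⇒ v = √(2gh) = √(2·5.7·39.0144) = 21.0894 m/s = 75.92 km/h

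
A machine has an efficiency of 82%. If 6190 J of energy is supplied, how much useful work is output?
W_out = η·W_in = 0.82·6190 = 5075.8 J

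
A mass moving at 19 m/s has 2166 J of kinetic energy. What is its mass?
m = 2·KE/v² = 2·2166/(19)² = 12.0 kg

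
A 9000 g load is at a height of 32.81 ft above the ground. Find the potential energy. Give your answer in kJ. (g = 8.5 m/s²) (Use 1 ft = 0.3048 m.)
Convert to SI: m = 9.0 kg, h = 10.0005 m
PE = mgh = (9.0)(8.5)(10.0005) = 765.037 J = 0.765 kJ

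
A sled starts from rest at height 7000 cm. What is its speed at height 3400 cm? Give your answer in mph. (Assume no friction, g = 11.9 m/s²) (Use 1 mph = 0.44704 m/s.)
Convert to SI: h₁−h₂ = 36.0 m
mgh₁ = mgh₂ + ½mv² ⇒ v = √(2g(h₁−h₂)) = √(2·11.9·36.0) = 29.2711 m/s = 65.48 mph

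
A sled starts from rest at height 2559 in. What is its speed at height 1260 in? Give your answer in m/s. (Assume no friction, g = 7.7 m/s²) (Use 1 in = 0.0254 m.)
Convert to SI: h₁−h₂ = 32.9946 m
mgh₁ = mgh₂ + ½mv² ⇒ v = √(2g(h₁−h₂)) = √(2·7.7·32.9946) = 22.54 m/s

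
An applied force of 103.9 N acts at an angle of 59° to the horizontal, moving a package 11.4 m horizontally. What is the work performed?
W = F·d·cosθ = (103.9)(11.4)cos(59°) = 610.0 J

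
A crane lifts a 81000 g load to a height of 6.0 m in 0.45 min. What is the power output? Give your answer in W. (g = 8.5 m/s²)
Convert to SI: m = 81.0 kg, h = 6.0 m, t = 27.0 s
P = mgh/t = (81.0)(8.5)(6.0)/27.0 = 153.0 W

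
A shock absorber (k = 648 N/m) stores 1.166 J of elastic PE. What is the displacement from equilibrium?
x = √(2·PE/k) = √(2·1.166/648) = 0.05999 m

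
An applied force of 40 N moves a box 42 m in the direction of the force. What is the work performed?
W = F·d = (40)(42) = 1680 J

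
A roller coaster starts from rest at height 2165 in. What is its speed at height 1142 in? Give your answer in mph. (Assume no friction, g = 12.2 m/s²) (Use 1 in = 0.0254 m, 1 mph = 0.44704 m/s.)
Convert to SI: h₁−h₂ = 25.9842 m
mgh₁ = mgh₂ + ½mv² ⇒ v = √(2g(h₁−h₂)) = √(2·12.2·25.9842) = 25.1796 m/s = 56.33 mph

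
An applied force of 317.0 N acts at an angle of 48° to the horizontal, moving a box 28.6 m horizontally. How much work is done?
W = F·d·cosθ = (317.0)(28.6)cos(48°) = 6066 J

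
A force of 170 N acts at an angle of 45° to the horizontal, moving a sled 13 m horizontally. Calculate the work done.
W = F·d·cosθ = (170)(13)cos(45°) = 1563 J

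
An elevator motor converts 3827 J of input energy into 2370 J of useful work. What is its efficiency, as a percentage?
η = W_out/W_in = 2370/3827 = 61.93%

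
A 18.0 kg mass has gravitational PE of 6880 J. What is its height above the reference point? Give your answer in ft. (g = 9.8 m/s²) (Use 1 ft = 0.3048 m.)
h = PE/(mg) = 6880.0/(18.0·9.8) = 39.0023 m = 128.0 ft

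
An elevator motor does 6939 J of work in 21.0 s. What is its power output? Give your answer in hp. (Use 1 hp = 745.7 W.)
P = W/t = 6939.0/21.0 = 330.429 W = 0.4431 hp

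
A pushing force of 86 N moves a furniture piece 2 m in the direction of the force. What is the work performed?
W = F·d = (86)(2) = 172.0 J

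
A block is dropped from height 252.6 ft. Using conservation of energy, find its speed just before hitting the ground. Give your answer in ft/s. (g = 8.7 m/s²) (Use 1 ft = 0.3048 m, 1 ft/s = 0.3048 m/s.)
Convert to SI: h = 76.9925 m
mgh = ½mv² ⇒ v = √(2gh) = √(2·8.7·76.9925) = 36.6015 m/s = 120.1 ft/s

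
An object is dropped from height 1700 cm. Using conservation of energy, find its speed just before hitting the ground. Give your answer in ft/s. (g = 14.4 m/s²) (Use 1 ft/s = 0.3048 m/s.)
Convert to SI: h = 17.0 m
mgh = ½mv² ⇒ v = √(2gh) = √(2·14.4·17.0) = 22.1269 m/s = 72.59 ft/s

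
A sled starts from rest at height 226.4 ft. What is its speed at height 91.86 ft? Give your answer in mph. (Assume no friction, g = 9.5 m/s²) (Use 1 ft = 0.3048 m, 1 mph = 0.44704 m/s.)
Convert to SI: h₁−h₂ = 41.0078 m
mgh₁ = mgh₂ + ½mv² ⇒ v = √(2g(h₁−h₂)) = √(2·9.5·41.0078) = 27.9132 m/s = 62.44 mph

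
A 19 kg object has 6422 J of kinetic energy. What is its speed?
v = √(2·KE/m) = √(2·6422/19) = 26.0 m/s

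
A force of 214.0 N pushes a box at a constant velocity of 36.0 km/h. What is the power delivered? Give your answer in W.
Convert to SI: F = 214.0 N, v = 10.0 m/s
P = Fv = (214.0)(10.0) = 2140 W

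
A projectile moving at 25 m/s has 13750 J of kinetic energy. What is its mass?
m = 2·KE/v² = 2·13750/(25)² = 44.0 kg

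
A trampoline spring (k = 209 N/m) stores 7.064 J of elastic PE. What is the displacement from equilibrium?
x = √(2·PE/k) = √(2·7.064/209) = 0.26 m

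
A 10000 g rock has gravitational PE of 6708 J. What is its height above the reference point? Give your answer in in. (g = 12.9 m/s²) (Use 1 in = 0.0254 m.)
Convert to SI: m = 10.0 kg, PE = 6708.0 J
h = PE/(mg) = 6708.0/(10.0·12.9) = 52.0 m = 2047 in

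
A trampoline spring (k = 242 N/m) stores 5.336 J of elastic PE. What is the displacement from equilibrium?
x = √(2·PE/k) = √(2·5.336/242) = 0.21 m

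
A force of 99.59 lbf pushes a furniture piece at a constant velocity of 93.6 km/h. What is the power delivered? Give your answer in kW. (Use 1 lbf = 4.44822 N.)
Convert to SI: F = 442.998 N, v = 26.0 m/s
P = Fv = (442.998)(26.0) = 11518.0 W = 11.52 kW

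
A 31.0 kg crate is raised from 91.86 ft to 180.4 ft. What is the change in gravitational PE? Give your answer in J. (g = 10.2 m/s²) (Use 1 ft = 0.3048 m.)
Convert to SI: m = 31.0 kg, Δh = 26.987 m
ΔPE = mgΔh = (31.0)(10.2)(26.987) = 8533 J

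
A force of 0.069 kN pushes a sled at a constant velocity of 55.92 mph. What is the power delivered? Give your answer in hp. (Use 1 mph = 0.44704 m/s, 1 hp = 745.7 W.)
Convert to SI: F = 69.0 N, v = 24.9985 m/s
P = Fv = (69.0)(24.9985) = 1724.89 W = 2.313 hp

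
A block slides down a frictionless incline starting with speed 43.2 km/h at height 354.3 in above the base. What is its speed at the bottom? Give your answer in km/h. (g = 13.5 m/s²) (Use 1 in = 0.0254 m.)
Convert to SI: v₀ = 12.0 m/s, h = 8.99922 m
½mv₀² + mgh = ½mv² ⇒ v = √(v₀² + 2gh) = √(12.0² + 2·13.5·8.99922) = 19.6718 m/s = 70.82 km/h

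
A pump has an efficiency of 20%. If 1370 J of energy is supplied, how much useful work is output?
W_out = η·W_in = 0.2·1370 = 274.0 J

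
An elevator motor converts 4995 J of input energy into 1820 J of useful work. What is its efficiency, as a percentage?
η = W_out/W_in = 1820/4995 = 36.44%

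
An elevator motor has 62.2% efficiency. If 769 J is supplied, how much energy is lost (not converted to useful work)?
W_lost = W_in(1 − η) = 769·(1 − 0.622) = 290.7 J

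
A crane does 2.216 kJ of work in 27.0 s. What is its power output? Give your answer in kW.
Convert to SI: W = 2216.0 J, t = 27.0 s
P = W/t = 2216.0/27.0 = 82.0741 W = 0.08207 kW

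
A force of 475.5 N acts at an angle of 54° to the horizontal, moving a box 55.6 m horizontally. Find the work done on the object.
W = F·d·cosθ = (475.5)(55.6)cos(54°) = 15540 J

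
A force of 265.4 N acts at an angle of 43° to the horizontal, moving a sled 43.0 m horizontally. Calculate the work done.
W = F·d·cosθ = (265.4)(43.0)cos(43°) = 8346 J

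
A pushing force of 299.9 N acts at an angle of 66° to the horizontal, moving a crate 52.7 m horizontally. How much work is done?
W = F·d·cosθ = (299.9)(52.7)cos(66°) = 6428 J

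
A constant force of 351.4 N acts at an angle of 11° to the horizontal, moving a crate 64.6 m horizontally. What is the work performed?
W = F·d·cosθ = (351.4)(64.6)cos(11°) = 22280 J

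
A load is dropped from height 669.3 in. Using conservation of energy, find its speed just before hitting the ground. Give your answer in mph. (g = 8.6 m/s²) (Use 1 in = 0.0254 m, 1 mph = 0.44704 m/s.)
Convert to SI: h = 17.0002 m
mgh = ½mv² ⇒ v = √(2gh) = √(2·8.6·17.0002) = 17.0998 m/s = 38.25 mph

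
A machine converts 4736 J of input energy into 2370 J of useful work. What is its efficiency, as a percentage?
η = W_out/W_in = 2370/4736 = 50.04%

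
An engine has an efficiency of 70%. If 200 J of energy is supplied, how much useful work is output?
W_out = η·W_in = 0.7·200 = 140.0 J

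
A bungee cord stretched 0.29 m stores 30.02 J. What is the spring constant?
k = 2·PE/x² = 2·30.02/(0.29)² = 713.9 N/m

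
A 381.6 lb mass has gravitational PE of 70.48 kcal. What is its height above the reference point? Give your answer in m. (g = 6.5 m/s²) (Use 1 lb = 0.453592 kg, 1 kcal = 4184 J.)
Convert to SI: m = 173.091 kg, PE = 294888 J
h = PE/(mg) = 294888/(173.091·6.5) = 262.1 m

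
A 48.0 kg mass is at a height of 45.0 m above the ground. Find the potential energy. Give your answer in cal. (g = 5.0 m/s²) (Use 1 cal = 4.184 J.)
PE = mgh = (48.0)(5.0)(45.0) = 10800.0 J = 2581 cal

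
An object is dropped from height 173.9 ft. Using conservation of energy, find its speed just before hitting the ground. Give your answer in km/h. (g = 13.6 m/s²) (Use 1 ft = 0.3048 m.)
Convert to SI: h = 53.0047 m
mgh = ½mv² ⇒ v = √(2gh) = √(2·13.6·53.0047) = 37.9701 m/s = 136.7 km/h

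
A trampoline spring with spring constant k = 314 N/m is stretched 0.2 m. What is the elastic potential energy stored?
PE = ½kx² = ½(314)(0.2)² = 6.28 J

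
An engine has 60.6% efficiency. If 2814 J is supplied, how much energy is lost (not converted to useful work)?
W_lost = W_in(1 − η) = 2814·(1 − 0.606) = 1109 J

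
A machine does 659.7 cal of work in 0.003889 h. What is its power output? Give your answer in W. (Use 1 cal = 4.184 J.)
Convert to SI: W = 2760.18 J, t = 14.0004 s
P = W/t = 2760.18/14.0004 = 197.2 W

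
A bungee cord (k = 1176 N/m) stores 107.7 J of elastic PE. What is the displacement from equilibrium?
x = √(2·PE/k) = √(2·107.7/1176) = 0.428 m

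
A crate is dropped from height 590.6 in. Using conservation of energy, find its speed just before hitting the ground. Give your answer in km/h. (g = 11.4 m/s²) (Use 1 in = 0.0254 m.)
Convert to SI: h = 15.0012 m
mgh = ½mv² ⇒ v = √(2gh) = √(2·11.4·15.0012) = 18.494 m/s = 66.58 km/h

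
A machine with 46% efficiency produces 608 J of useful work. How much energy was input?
W_in = W_out/η = 608/0.46 = 1322 J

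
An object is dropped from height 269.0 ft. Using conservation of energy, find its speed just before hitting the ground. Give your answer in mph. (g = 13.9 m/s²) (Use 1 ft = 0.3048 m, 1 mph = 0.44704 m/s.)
Convert to SI: h = 81.9912 m
mgh = ½mv² ⇒ v = √(2gh) = √(2·13.9·81.9912) = 47.7426 m/s = 106.8 mph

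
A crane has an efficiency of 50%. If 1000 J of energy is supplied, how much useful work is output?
W_out = η·W_in = 0.5·1000 = 500.0 J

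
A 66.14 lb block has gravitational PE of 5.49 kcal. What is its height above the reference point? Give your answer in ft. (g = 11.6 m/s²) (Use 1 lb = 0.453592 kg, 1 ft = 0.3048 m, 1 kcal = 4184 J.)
Convert to SI: m = 30.0006 kg, PE = 22970.2 J
h = PE/(mg) = 22970.2/(30.0006·11.6) = 66.0049 m = 216.6 ft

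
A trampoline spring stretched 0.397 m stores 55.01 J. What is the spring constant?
k = 2·PE/x² = 2·55.01/(0.397)² = 698.1 N/m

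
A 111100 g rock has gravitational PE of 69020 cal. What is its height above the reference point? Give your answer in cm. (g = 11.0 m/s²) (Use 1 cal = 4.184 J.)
Convert to SI: m = 111.1 kg, PE = 288780 J
h = PE/(mg) = 288780/(111.1·11.0) = 236.298 m = 23630 cm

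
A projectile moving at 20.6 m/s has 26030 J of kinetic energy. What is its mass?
m = 2·KE/v² = 2·26030/(20.6)² = 122.7 kg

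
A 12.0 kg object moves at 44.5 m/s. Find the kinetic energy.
KE = ½mv² = ½(12.0)(44.5)² = 11880 J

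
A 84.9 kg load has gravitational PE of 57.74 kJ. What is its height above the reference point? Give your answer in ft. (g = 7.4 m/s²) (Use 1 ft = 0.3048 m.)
Convert to SI: m = 84.9 kg, PE = 57740.0 J
h = PE/(mg) = 57740.0/(84.9·7.4) = 91.9046 m = 301.5 ft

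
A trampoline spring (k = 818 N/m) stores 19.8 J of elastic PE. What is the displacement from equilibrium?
x = √(2·PE/k) = √(2·19.8/818) = 0.22 m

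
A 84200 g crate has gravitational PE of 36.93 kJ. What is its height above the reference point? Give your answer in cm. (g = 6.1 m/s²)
Convert to SI: m = 84.2 kg, PE = 36930.0 J
h = PE/(mg) = 36930.0/(84.2·6.1) = 71.9014 m = 7190 cm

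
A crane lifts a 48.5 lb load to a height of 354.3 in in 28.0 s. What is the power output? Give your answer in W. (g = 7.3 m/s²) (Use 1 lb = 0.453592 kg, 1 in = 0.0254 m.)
Convert to SI: m = 21.9992 kg, h = 8.99922 m, t = 28.0 s
P = mgh/t = (21.9992)(7.3)(8.99922)/28.0 = 51.62 W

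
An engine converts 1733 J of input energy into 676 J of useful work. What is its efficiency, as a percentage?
η = W_out/W_in = 676/1733 = 39.01%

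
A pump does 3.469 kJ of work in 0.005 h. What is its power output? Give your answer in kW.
Convert to SI: W = 3469.0 J, t = 18.0 s
P = W/t = 3469.0/18.0 = 192.722 W = 0.1927 kW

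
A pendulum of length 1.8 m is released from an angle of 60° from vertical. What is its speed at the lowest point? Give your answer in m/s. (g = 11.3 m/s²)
h = L(1 − cosθ) = 1.8(1 − cos60°) = 0.9 m
v = √(2gh) = √(2·11.3·0.9) = 4.51 m/s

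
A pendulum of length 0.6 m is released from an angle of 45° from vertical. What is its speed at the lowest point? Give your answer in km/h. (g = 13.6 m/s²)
h = L(1 − cosθ) = 0.6(1 − cos45°) = 0.175736 m
v = √(2gh) = √(2·13.6·0.175736) = 2.18633 m/s = 7.871 km/h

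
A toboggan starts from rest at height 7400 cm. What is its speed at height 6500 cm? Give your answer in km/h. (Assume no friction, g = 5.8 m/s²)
Convert to SI: h₁−h₂ = 9.0 m
mgh₁ = mgh₂ + ½mv² ⇒ v = √(2g(h₁−h₂)) = √(2·5.8·9.0) = 10.2176 m/s = 36.78 km/h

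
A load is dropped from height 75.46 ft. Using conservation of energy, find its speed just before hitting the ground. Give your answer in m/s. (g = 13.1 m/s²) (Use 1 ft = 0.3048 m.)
Convert to SI: h = 23.0002 m
mgh = ½mv² ⇒ v = √(2gh) = √(2·13.1·23.0002) = 24.55 m/s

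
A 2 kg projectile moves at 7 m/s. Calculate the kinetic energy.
KE = ½mv² = ½(2)(7)² = 49.0 J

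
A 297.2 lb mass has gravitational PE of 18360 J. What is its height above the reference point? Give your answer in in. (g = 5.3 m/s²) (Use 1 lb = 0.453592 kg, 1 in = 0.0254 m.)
Convert to SI: m = 134.808 kg, PE = 18360.0 J
h = PE/(mg) = 18360.0/(134.808·5.3) = 25.697 m = 1012 in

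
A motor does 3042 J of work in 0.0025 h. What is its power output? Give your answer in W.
Convert to SI: W = 3042.0 J, t = 9.0 s
P = W/t = 3042.0/9.0 = 338.0 W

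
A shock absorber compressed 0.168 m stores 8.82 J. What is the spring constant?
k = 2·PE/x² = 2·8.82/(0.168)² = 625.0 N/m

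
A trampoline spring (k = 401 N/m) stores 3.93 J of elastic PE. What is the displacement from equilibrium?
x = √(2·PE/k) = √(2·3.93/401) = 0.14 m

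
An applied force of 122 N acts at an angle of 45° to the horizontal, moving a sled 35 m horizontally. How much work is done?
W = F·d·cosθ = (122)(35)cos(45°) = 3019 J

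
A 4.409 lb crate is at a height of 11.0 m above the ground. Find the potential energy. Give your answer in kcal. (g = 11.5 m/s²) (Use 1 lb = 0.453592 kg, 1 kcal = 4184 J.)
Convert to SI: m = 1.99989 kg, h = 11.0 m
PE = mgh = (1.99989)(11.5)(11.0) = 252.986 J = 0.06047 kcal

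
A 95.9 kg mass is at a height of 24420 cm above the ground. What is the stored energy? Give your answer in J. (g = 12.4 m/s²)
Convert to SI: m = 95.9 kg, h = 244.2 m
PE = mgh = (95.9)(12.4)(244.2) = 290400 J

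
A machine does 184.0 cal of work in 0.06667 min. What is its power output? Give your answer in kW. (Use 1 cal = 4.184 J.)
Convert to SI: W = 769.856 J, t = 4.0002 s
P = W/t = 769.856/4.0002 = 192.454 W = 0.1925 kW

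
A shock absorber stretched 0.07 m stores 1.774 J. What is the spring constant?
k = 2·PE/x² = 2·1.774/(0.07)² = 724.1 N/m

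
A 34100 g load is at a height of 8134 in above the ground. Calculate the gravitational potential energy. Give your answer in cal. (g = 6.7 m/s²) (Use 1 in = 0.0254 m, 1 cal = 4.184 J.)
Convert to SI: m = 34.1 kg, h = 206.604 m
PE = mgh = (34.1)(6.7)(206.604) = 47202.7 J = 11280 cal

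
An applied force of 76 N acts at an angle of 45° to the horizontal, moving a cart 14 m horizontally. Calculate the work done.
W = F·d·cosθ = (76)(14)cos(45°) = 752.4 J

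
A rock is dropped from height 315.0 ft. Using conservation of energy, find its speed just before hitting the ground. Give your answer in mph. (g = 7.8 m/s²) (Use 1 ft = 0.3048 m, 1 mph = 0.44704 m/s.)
Convert to SI: h = 96.012 m
mgh = ½mv² ⇒ v = √(2gh) = √(2·7.8·96.012) = 38.7013 m/s = 86.57 mph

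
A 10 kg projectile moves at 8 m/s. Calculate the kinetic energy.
KE = ½mv² = ½(10)(8)² = 320.0 J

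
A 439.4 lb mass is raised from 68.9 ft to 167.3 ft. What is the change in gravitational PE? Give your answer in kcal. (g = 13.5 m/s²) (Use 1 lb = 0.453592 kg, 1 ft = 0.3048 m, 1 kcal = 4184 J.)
Convert to SI: m = 199.308 kg, Δh = 29.9923 m
ΔPE = mgΔh = (199.308)(13.5)(29.9923) = 80699.2 J = 19.29 kcal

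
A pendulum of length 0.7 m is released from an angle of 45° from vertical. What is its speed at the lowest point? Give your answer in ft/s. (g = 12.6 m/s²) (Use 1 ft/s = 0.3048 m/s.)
h = L(1 − cosθ) = 0.7(1 − cos45°) = 0.205025 m
v = √(2gh) = √(2·12.6·0.205025) = 2.27302 m/s = 7.457 ft/s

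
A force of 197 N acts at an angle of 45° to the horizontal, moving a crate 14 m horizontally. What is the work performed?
W = F·d·cosθ = (197)(14)cos(45°) = 1950 J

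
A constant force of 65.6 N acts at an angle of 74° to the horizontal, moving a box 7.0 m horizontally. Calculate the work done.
W = F·d·cosθ = (65.6)(7.0)cos(74°) = 126.6 J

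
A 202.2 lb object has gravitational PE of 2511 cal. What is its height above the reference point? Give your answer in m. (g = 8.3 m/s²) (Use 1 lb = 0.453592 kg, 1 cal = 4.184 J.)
Convert to SI: m = 91.7163 kg, PE = 10506.0 J
h = PE/(mg) = 10506.0/(91.7163·8.3) = 13.8 m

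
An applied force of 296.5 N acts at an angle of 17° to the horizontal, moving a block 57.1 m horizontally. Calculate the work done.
W = F·d·cosθ = (296.5)(57.1)cos(17°) = 16190 J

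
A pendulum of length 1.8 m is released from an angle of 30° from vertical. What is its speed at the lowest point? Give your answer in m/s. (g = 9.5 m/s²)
h = L(1 − cosθ) = 1.8(1 − cos30°) = 0.241154 m
v = √(2gh) = √(2·9.5·0.241154) = 2.141 m/s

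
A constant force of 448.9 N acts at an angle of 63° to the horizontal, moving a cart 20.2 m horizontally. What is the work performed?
W = F·d·cosθ = (448.9)(20.2)cos(63°) = 4117 J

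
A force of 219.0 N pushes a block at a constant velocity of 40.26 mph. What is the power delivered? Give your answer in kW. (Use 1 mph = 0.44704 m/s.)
Convert to SI: F = 219.0 N, v = 17.9978 m/s
P = Fv = (219.0)(17.9978) = 3941.52 W = 3.942 kW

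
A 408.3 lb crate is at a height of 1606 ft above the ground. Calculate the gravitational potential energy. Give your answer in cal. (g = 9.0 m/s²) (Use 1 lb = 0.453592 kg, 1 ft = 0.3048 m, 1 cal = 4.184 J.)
Convert to SI: m = 185.202 kg, h = 489.509 m
PE = mgh = (185.202)(9.0)(489.509) = 815920 J = 195000 cal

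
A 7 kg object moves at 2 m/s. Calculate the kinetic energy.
KE = ½mv² = ½(7)(2)² = 14.0 J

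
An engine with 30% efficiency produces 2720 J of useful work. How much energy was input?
W_in = W_out/η = 2720/0.3 = 9067 J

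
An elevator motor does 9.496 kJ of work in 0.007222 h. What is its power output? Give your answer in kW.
Convert to SI: W = 9496.0 J, t = 25.9992 s
P = W/t = 9496.0/25.9992 = 365.242 W = 0.3652 kW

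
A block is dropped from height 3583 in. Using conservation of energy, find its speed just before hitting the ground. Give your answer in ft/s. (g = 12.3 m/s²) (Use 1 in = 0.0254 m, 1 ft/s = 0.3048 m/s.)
Convert to SI: h = 91.0082 m
mgh = ½mv² ⇒ v = √(2gh) = √(2·12.3·91.0082) = 47.316 m/s = 155.2 ft/s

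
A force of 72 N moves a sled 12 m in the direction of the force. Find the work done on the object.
W = F·d = (72)(12) = 864.0 J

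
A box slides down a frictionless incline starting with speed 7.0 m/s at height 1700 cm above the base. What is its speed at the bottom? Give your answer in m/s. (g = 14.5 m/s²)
Convert to SI: v₀ = 7.0 m/s, h = 17.0 m
½mv₀² + mgh = ½mv² ⇒ v = √(v₀² + 2gh) = √(7.0² + 2·14.5·17.0) = 23.28 m/s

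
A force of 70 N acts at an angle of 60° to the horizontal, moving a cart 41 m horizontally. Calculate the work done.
W = F·d·cosθ = (70)(41)cos(60°) = 1435 J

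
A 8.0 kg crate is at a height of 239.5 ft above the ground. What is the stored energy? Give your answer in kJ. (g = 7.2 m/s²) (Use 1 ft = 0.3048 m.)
Convert to SI: m = 8.0 kg, h = 72.9996 m
PE = mgh = (8.0)(7.2)(72.9996) = 4204.78 J = 4.205 kJ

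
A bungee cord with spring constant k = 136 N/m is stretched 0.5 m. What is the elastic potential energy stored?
PE = ½kx² = ½(136)(0.5)² = 17.0 J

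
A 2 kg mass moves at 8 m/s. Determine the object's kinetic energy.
KE = ½mv² = ½(2)(8)² = 64.0 J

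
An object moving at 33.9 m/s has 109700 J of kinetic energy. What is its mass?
m = 2·KE/v² = 2·109700/(33.9)² = 190.9 kg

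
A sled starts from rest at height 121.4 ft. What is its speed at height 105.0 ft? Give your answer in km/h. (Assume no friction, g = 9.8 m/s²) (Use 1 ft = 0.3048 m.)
Convert to SI: h₁−h₂ = 4.99872 m
mgh₁ = mgh₂ + ½mv² ⇒ v = √(2g(h₁−h₂)) = √(2·9.8·4.99872) = 9.89823 m/s = 35.63 km/h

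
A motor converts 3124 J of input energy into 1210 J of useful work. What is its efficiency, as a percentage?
η = W_out/W_in = 1210/3124 = 38.73%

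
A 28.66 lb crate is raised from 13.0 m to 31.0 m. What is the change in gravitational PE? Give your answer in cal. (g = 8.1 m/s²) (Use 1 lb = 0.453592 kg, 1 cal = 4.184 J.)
Convert to SI: m = 12.9999 kg, Δh = 18.0 m
ΔPE = mgΔh = (12.9999)(8.1)(18.0) = 1895.39 J = 453.0 cal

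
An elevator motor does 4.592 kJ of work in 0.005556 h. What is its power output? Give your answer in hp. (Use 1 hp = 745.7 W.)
Convert to SI: W = 4592.0 J, t = 20.0016 s
P = W/t = 4592.0/20.0016 = 229.582 W = 0.3079 hp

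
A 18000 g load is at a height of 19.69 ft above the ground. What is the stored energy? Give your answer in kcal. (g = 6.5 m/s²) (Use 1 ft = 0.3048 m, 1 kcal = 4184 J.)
Convert to SI: m = 18.0 kg, h = 6.00151 m
PE = mgh = (18.0)(6.5)(6.00151) = 702.177 J = 0.1678 kcal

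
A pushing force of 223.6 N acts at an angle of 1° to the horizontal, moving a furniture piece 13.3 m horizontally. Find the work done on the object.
W = F·d·cosθ = (223.6)(13.3)cos(1°) = 2973 J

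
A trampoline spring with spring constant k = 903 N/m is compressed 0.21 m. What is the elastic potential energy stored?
PE = ½kx² = ½(903)(0.21)² = 19.91 J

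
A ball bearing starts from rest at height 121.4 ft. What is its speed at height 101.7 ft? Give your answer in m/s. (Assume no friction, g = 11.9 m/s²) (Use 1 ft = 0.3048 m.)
Convert to SI: h₁−h₂ = 6.00456 m
mgh₁ = mgh₂ + ½mv² ⇒ v = √(2g(h₁−h₂)) = √(2·11.9·6.00456) = 11.95 m/s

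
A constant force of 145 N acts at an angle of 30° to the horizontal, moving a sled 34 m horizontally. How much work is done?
W = F·d·cosθ = (145)(34)cos(30°) = 4270 J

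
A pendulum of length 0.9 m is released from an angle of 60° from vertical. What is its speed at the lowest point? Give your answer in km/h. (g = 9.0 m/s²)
h = L(1 − cosθ) = 0.9(1 − cos60°) = 0.45 m
v = √(2gh) = √(2·9.0·0.45) = 2.84605 m/s = 10.25 km/h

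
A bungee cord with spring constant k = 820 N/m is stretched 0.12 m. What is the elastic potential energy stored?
PE = ½kx² = ½(820)(0.12)² = 5.904 J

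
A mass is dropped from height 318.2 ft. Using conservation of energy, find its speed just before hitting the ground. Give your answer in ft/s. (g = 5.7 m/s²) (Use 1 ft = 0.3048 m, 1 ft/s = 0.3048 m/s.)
Convert to SI: h = 96.9874 m
mgh = ½mv² ⇒ v = √(2gh) = √(2·5.7·96.9874) = 33.2514 m/s = 109.1 ft/s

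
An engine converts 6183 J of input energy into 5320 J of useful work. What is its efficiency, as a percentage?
η = W_out/W_in = 5320/6183 = 86.04%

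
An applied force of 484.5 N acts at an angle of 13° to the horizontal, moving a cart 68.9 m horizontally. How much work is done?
W = F·d·cosθ = (484.5)(68.9)cos(13°) = 32530 J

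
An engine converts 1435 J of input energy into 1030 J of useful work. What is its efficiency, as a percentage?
η = W_out/W_in = 1030/1435 = 71.78%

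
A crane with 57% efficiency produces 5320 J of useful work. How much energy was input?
W_in = W_out/η = 5320/0.57 = 9333 J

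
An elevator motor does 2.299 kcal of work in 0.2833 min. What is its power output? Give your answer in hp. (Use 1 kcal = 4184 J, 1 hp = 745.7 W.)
Convert to SI: W = 9619.02 J, t = 16.998 s
P = W/t = 9619.02/16.998 = 565.891 W = 0.7589 hp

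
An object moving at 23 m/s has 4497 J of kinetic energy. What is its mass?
m = 2·KE/v² = 2·4497/(23)² = 17.0 kg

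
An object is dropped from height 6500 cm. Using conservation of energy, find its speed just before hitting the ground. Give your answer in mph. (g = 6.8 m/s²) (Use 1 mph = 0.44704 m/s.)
Convert to SI: h = 65.0 m
mgh = ½mv² ⇒ v = √(2gh) = √(2·6.8·65.0) = 29.7321 m/s = 66.51 mph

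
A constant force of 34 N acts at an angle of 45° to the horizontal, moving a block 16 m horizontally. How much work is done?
W = F·d·cosθ = (34)(16)cos(45°) = 384.7 J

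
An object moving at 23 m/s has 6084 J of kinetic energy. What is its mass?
m = 2·KE/v² = 2·6084/(23)² = 23.0 kg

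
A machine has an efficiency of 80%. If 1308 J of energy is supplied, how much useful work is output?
W_out = η·W_in = 0.8·1308 = 1046.4 J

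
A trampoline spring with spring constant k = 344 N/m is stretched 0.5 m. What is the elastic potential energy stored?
PE = ½kx² = ½(344)(0.5)² = 43.0 J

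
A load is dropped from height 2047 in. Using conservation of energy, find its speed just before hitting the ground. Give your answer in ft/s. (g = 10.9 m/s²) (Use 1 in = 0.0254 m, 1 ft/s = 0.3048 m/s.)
Convert to SI: h = 51.9938 m
mgh = ½mv² ⇒ v = √(2gh) = √(2·10.9·51.9938) = 33.667 m/s = 110.5 ft/s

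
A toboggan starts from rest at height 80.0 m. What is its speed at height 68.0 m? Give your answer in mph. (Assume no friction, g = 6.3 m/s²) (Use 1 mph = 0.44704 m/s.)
mgh₁ = mgh₂ + ½mv² ⇒ v = √(2g(h₁−h₂)) = √(2·6.3·12.0) = 12.2963 m/s = 27.51 mph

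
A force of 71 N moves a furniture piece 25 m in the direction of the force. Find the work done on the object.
W = F·d = (71)(25) = 1775 J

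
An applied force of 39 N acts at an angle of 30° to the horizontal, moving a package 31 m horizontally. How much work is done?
W = F·d·cosθ = (39)(31)cos(30°) = 1047 J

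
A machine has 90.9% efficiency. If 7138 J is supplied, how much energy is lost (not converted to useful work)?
W_lost = W_in(1 − η) = 7138·(1 − 0.909) = 649.6 J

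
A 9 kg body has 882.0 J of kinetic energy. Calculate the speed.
v = √(2·KE/m) = √(2·882.0/9) = 14.0 m/s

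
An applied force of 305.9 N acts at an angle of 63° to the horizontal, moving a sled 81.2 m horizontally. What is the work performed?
W = F·d·cosθ = (305.9)(81.2)cos(63°) = 11280 J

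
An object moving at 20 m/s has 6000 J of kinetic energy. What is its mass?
m = 2·KE/v² = 2·6000/(20)² = 30.0 kg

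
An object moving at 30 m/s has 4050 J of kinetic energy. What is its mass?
m = 2·KE/v² = 2·4050/(30)² = 9.0 kg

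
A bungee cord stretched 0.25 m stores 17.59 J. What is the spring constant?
k = 2·PE/x² = 2·17.59/(0.25)² = 562.9 N/m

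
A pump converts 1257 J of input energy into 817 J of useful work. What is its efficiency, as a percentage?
η = W_out/W_in = 817/1257 = 65.0%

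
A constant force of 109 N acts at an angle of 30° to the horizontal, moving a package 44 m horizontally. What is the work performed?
W = F·d·cosθ = (109)(44)cos(30°) = 4153 J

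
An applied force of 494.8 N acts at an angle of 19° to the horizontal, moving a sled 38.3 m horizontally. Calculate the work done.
W = F·d·cosθ = (494.8)(38.3)cos(19°) = 17920 J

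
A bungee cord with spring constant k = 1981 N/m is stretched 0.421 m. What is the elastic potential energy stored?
PE = ½kx² = ½(1981)(0.421)² = 175.6 J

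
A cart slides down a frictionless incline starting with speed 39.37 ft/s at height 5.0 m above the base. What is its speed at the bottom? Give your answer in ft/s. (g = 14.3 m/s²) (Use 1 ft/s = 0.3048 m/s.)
Convert to SI: v₀ = 12.0 m/s, h = 5.0 m
½mv₀² + mgh = ½mv² ⇒ v = √(v₀² + 2gh) = √(12.0² + 2·14.3·5.0) = 16.9411 m/s = 55.58 ft/s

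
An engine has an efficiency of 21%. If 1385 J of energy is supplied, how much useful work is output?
W_out = η·W_in = 0.21·1385 = 290.85 J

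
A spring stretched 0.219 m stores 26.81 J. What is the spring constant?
k = 2·PE/x² = 2·26.81/(0.219)² = 1118 N/m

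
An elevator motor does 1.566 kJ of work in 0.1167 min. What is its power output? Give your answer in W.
Convert to SI: W = 1566.0 J, t = 7.002 s
P = W/t = 1566.0/7.002 = 223.7 W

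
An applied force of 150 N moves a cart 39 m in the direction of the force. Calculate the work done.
W = F·d = (150)(39) = 5850 J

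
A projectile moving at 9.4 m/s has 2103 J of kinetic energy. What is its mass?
m = 2·KE/v² = 2·2103/(9.4)² = 47.6 kg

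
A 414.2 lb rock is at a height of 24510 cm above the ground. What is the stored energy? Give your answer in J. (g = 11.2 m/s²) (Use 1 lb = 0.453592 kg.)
Convert to SI: m = 187.878 kg, h = 245.1 m
PE = mgh = (187.878)(11.2)(245.1) = 515700 J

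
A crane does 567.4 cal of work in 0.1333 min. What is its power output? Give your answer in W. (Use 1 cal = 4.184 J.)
Convert to SI: W = 2374.0 J, t = 7.998 s
P = W/t = 2374.0/7.998 = 296.8 W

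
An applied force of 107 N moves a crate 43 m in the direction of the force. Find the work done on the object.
W = F·d = (107)(43) = 4601 J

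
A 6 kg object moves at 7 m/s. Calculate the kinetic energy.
KE = ½mv² = ½(6)(7)² = 147.0 J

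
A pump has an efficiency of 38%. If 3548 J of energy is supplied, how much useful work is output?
W_out = η·W_in = 0.38·3548 = 1348.24 J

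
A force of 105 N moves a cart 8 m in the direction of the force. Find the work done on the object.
W = F·d = (105)(8) = 840.0 J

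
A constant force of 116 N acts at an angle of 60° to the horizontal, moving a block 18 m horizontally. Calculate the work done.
W = F·d·cosθ = (116)(18)cos(60°) = 1044 J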